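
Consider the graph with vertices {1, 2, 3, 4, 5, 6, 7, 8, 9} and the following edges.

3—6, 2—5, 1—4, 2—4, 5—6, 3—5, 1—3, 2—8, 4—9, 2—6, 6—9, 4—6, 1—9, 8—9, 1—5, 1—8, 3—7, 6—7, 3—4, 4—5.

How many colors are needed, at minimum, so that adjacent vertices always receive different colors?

4

2, 4, 5, 6 form a clique, so at least 4 colors are needed.
4 colors suffice: color red → {1, 6}; color blue → {4, 7, 8}; color green → {2, 3, 9}; color yellow → {5}. No two adjacent vertices share a color.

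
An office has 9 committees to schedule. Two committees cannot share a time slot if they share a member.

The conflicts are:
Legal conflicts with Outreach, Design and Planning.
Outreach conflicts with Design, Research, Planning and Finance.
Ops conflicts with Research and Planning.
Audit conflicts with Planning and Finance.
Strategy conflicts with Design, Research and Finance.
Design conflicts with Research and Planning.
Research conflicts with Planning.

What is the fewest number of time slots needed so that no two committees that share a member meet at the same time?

4

Legal, Outreach, Design, Planning all conflict with each other, so at least 4 time slots are needed.
4 time slots suffice: Legal=4, Outreach=3, Ops=2, Audit=3, Strategy=1, Design=2, Research=4, Planning=1, Finance=2. No two conflicting committees share a time slot.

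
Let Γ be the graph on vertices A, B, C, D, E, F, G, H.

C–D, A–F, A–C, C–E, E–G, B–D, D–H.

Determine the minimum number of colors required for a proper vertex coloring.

2

A and C are adjacent, so at least 2 colors are needed.
2 colors suffice: color red → {A, D, E}; color blue → {B, C, F, G, H}. Every edge joins two different colors.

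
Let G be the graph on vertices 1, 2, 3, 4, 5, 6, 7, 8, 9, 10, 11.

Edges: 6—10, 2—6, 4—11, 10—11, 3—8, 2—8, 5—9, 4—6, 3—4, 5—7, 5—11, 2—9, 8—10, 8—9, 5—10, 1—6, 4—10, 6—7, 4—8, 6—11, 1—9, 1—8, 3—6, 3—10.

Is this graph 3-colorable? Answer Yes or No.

No

3, 4, 8, 10 form a clique, so at least 4 colors are needed.
So 3 colors are not enough.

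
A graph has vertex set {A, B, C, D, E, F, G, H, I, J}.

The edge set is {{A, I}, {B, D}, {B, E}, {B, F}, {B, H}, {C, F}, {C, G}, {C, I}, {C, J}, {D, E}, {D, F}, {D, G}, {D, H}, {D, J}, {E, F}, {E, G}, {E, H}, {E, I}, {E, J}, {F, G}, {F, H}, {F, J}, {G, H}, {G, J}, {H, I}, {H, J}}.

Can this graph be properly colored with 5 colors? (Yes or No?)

D, E, F, G, H, J are pairwise adjacent (a clique of size 6), so at least 6 colors are needed.
So 5 colors are not enough.

No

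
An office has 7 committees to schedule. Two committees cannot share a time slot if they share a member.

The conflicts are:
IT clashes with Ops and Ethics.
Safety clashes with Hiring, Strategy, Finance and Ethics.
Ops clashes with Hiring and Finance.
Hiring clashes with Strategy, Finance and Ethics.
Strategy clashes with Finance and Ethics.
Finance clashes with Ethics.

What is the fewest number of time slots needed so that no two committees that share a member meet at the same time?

5

Safety, Hiring, Strategy, Finance, Ethics all conflict with each other, so at least 5 time slots are needed.
Using 5 time slots: IT=1, Safety=5, Ops=2, Hiring=3, Strategy=4, Finance=1, Ethics=2. Every pair that conflicts lands in different time slots.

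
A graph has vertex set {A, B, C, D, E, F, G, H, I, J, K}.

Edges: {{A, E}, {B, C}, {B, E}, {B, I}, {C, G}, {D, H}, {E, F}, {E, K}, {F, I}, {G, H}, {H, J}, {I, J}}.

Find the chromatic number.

B and I are adjacent, so at least 2 colors are needed.
One proper 2-coloring: A=blue, B=blue, C=red, D=blue, E=red, F=blue, G=blue, H=red, I=red, J=blue, K=blue. Every edge joins two different colors.

2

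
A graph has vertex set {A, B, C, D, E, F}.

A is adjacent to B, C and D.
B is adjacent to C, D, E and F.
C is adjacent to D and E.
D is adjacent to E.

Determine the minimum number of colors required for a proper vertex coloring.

A, B, C, D are mutually adjacent (a clique of size 4), so at least 4 colors are needed.
4 colors suffice: A=4, B=1, C=2, D=3, E=4, F=2. Each edge has distinct colors on its endpoints.

4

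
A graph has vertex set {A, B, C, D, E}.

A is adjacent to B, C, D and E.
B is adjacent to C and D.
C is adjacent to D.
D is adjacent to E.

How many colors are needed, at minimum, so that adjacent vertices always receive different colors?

A, B, C, D are pairwise adjacent (a clique of size 4), so at least 4 colors are needed.
A valid assignment using 4 colors: A=2, B=4, C=3, D=1, E=3. No two adjacent vertices share a color.

4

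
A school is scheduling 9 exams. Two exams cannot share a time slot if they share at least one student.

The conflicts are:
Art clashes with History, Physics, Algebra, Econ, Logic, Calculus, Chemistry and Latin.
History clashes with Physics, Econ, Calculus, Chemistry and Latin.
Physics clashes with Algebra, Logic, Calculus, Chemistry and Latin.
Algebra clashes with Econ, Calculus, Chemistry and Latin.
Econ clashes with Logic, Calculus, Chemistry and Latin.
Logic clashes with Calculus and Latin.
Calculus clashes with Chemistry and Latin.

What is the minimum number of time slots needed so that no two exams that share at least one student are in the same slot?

5

Art, Physics, Algebra, Calculus, Chemistry pairwise conflict, so at least 5 time slots are needed.
A valid assignment using 5 time slots: Art=2, History=5, Physics=3, Algebra=5, Econ=3, Logic=5, Calculus=1, Chemistry=4, Latin=4. Every pair that conflicts lands in different time slots.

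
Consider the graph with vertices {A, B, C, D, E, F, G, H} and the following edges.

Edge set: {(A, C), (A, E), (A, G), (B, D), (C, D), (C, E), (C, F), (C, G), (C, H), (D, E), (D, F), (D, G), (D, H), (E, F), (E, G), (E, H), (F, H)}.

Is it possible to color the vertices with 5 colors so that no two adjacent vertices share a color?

The chromatic number is 5. C, D, E, F, H form a clique, so at least 5 colors are needed.
5 colors suffice: A=1, B=2, C=2, D=1, E=3, F=4, G=4, H=5.
That is already a proper 5-coloring.

Yes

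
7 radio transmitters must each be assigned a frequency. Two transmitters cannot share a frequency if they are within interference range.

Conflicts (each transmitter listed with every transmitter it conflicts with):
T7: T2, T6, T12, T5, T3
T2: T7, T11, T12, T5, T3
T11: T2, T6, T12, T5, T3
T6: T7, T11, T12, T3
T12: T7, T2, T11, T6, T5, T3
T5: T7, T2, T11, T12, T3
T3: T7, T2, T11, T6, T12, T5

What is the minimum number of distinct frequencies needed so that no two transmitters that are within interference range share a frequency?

T7, T2, T12, T5, T3 are mutually in conflict, so at least 5 frequencies are needed.
A valid assignment using 5 frequencies: T7=4, T2=5, T11=4, T6=3, T12=1, T5=3, T3=2. No two conflicting transmitters share a frequency.

5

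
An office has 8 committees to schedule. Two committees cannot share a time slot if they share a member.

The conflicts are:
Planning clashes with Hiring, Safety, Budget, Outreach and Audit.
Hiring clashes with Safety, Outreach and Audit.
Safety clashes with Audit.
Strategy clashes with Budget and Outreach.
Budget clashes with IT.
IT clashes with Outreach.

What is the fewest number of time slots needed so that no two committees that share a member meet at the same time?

4

Planning, Hiring, Safety, Audit pairwise conflict, so at least 4 time slots are needed.
A valid assignment using 4 time slots: Planning=1, Hiring=3, Safety=2, Strategy=1, Budget=2, IT=1, Outreach=2, Audit=4. No two conflicting committees share a time slot.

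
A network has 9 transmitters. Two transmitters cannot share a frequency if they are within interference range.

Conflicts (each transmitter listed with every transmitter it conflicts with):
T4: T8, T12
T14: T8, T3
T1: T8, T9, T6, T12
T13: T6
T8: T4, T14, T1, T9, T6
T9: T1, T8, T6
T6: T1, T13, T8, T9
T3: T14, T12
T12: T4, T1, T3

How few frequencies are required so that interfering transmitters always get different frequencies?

T1, T8, T9, T6 pairwise conflict, so at least 4 frequencies are needed.
A valid assignment using 4 frequencies: T4=2, T14=3, T1=3, T13=1, T8=1, T9=4, T6=2, T3=2, T12=1. No two conflicting transmitters share a frequency.

4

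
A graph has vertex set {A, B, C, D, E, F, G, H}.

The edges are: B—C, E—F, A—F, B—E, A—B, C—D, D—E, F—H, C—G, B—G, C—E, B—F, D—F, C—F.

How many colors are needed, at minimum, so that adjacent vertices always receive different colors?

C, D, E, F are mutually adjacent (a clique of size 4), so at least 4 colors are needed.
4 colors suffice: A=blue, B=green, C=blue, D=green, E=yellow, F=red, G=red, H=blue. Every edge joins two different colors.

4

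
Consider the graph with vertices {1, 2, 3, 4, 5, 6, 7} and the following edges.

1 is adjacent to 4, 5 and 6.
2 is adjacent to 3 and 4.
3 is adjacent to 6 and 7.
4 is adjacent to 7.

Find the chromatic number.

3

The cycle 1-4-7-3-6-1 has odd length 5, so it cannot be 2-colored; at least 3 colors are needed.
3 colors suffice: color red → {3, 4, 5}; color blue → {1, 2, 7}; color green → {6}. Each edge has distinct colors on its endpoints.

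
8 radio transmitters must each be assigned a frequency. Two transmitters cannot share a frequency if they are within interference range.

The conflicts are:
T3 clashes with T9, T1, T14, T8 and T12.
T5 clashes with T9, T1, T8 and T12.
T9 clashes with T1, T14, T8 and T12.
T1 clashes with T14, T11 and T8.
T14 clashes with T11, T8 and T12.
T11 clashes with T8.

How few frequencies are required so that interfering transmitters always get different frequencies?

T3, T9, T1, T14, T8 are mutually in conflict, so at least 5 frequencies are needed.
A valid assignment using 5 frequencies: T3=5, T5=4, T9=3, T1=2, T14=4, T11=3, T8=1, T12=1. Each listed conflict is separated.

5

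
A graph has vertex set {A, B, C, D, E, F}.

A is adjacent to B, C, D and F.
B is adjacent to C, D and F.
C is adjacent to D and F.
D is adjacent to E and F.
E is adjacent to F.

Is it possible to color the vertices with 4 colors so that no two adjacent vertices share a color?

No

A, B, C, D, F are mutually adjacent (a clique of size 5), so at least 5 colors are needed.
So 4 colors are not enough.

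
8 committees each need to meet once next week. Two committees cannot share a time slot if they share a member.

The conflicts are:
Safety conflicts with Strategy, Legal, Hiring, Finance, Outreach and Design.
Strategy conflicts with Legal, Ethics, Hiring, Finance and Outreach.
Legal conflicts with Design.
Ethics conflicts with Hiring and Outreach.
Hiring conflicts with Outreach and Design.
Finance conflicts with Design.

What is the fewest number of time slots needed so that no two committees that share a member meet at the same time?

Safety, Strategy, Hiring, Outreach are mutually in conflict, so at least 4 time slots are needed.
A valid assignment using 4 time slots: Safety=2, Strategy=1, Legal=3, Ethics=2, Hiring=3, Finance=3, Outreach=4, Design=1. Each listed conflict is separated.

4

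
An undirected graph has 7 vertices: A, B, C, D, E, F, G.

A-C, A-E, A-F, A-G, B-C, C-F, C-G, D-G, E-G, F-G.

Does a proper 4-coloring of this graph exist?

Yes

The chromatic number is 4. A, C, F, G form a clique, so at least 4 colors are needed.
One proper 4-coloring: A=blue, B=red, C=green, D=blue, E=green, F=yellow, G=red.
That is already a proper 4-coloring.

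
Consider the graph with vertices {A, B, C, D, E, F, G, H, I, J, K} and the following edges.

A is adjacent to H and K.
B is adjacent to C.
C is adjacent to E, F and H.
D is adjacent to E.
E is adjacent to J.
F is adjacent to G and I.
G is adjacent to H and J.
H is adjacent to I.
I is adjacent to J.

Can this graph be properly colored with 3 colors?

Yes

The chromatic number is 3. The cycle F-C-E-J-I-F has odd length 5, so it cannot be 2-colored; at least 3 colors are needed.
One proper 3-coloring: A=2, B=1, C=2, D=2, E=1, F=1, G=3, H=1, I=3, J=2, K=1.
That is already a proper 3-coloring.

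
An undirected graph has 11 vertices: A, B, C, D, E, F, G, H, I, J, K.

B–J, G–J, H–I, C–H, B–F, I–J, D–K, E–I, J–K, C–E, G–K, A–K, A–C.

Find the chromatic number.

G, J, K form a triangle, so at least 3 colors are needed.
3 colors suffice: color 1 → {C, D, F, J}; color 2 → {B, I, K}; color 3 → {A, E, G, H}. No two adjacent vertices share a color.

3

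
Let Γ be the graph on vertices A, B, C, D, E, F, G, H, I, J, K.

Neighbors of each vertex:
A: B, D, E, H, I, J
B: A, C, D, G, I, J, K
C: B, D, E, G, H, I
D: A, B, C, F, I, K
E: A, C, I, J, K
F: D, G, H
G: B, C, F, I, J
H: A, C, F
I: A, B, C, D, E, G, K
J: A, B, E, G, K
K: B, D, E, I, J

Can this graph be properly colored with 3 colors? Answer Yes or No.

B, C, D, I form a clique, so at least 4 colors are needed.
So 3 colors are not enough.

No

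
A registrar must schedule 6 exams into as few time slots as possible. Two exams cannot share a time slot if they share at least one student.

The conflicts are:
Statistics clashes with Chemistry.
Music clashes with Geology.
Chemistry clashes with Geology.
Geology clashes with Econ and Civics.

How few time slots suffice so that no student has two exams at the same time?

2

Statistics and Chemistry conflict, so at least 2 time slots are needed.
Using 2 time slots: Statistics=1, Music=2, Chemistry=2, Geology=1, Econ=2, Civics=2. Each listed conflict is separated.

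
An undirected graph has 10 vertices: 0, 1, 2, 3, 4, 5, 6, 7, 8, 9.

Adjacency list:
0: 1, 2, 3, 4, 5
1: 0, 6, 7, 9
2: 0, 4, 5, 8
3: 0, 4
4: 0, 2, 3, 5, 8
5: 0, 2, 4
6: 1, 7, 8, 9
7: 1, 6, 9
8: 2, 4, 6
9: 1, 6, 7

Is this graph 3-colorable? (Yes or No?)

0, 2, 4, 5 are mutually adjacent (a clique of size 4), so at least 4 colors are needed.
So 3 colors are not enough.

No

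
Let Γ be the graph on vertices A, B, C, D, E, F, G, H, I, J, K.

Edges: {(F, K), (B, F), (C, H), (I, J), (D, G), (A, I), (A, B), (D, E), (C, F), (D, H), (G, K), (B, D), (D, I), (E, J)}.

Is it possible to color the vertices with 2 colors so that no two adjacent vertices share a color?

No

The cycle K-F-B-D-G-K has odd length 5, so it cannot be 2-colored; at least 3 colors are needed.
So 2 colors are not enough.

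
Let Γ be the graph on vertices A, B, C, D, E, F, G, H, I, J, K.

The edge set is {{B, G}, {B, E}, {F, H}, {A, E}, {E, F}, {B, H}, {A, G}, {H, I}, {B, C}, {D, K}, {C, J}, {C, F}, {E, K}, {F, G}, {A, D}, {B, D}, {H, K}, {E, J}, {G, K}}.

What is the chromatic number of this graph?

2

H and I are adjacent, so at least 2 colors are needed.
2 colors suffice: color 1 → {A, B, F, I, J, K}; color 2 → {C, D, E, G, H}. Every edge joins two different colors.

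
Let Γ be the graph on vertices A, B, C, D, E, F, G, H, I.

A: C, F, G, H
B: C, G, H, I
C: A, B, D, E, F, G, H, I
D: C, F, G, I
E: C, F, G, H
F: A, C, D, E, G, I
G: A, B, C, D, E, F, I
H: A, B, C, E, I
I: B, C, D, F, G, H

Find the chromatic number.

C, D, F, G, I are pairwise adjacent (a clique of size 5), so at least 5 colors are needed.
5 colors suffice: color 1 → {C}; color 2 → {G, H}; color 3 → {B, F}; color 4 → {A, E, I}; color 5 → {D}. No two adjacent vertices share a color.

5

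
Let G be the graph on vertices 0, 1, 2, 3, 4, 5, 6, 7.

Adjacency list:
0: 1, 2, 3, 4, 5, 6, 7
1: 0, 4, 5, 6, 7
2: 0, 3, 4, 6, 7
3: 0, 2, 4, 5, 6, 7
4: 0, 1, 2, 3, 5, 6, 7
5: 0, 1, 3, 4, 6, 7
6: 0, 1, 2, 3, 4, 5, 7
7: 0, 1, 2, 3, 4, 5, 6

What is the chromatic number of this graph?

0, 3, 4, 5, 6, 7 form a clique, so at least 6 colors are needed.
6 colors suffice: color a → {0}; color b → {6}; color c → {7}; color d → {4}; color e → {2, 5}; color f → {1, 3}. Every edge joins two different colors.

6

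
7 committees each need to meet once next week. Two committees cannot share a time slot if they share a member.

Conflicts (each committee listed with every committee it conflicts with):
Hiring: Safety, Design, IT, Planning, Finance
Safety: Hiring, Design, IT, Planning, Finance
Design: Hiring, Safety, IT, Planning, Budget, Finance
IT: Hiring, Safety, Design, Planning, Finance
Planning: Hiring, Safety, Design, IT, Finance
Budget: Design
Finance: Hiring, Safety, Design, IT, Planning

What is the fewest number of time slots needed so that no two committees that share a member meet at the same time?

6

Hiring, Safety, Design, IT, Planning, Finance pairwise conflict, so at least 6 time slots are needed.
6 time slots suffice: Hiring=5, Safety=2, Design=1, IT=6, Planning=3, Budget=2, Finance=4. No two conflicting committees share a time slot.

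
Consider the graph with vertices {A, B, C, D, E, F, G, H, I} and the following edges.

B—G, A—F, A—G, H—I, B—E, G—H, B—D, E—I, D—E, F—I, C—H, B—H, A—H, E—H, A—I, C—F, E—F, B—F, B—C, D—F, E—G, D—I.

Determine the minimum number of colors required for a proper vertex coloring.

B, E, G, H form a clique, so at least 4 colors are needed.
4 colors suffice: A=blue, B=green, C=blue, D=yellow, E=blue, F=red, G=yellow, H=red, I=green. No two adjacent vertices share a color.

4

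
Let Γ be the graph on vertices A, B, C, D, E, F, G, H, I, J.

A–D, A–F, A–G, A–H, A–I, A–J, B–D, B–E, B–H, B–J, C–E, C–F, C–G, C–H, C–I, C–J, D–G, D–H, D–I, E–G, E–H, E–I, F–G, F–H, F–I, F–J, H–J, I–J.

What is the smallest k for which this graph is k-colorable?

4

A, F, H, J form a clique, so at least 4 colors are needed.
4 colors suffice: A=green, B=green, C=green, D=blue, E=blue, F=yellow, G=red, H=red, I=red, J=blue. No two adjacent vertices share a color.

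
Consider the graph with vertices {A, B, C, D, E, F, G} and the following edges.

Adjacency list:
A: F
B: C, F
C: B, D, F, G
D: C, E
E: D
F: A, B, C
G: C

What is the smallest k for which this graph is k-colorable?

B, C, F are pairwise adjacent, so at least 3 colors are needed.
3 colors suffice: color red → {A, C, E}; color blue → {D, F, G}; color green → {B}. Each edge has distinct colors on its endpoints.

3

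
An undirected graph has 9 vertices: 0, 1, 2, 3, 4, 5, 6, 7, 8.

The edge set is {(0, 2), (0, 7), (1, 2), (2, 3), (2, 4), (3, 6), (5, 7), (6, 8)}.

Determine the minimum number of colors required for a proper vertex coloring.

2

6 and 8 are adjacent, so at least 2 colors are needed.
2 colors suffice: color a → {2, 6, 7}; color b → {0, 1, 3, 4, 5, 8}. Every edge joins two different colors.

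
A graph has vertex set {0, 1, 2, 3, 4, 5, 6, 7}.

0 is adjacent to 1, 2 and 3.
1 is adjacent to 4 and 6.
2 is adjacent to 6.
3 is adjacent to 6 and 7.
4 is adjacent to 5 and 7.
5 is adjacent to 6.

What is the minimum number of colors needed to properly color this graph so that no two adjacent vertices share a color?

3

The cycle 3-6-5-4-7-3 has odd length 5, so it cannot be 2-colored; at least 3 colors are needed.
3 colors suffice: 0=red, 1=blue, 2=blue, 3=blue, 4=red, 5=blue, 6=red, 7=green. Each edge has distinct colors on its endpoints.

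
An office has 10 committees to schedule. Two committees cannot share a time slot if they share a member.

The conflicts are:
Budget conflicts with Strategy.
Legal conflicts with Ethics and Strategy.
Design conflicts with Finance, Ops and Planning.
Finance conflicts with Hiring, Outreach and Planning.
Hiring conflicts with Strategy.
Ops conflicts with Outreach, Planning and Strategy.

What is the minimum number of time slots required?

3

Design, Ops, Planning are mutually in conflict, so at least 3 time slots are needed.
Using 3 time slots: Budget=1, Legal=1, Design=2, Finance=1, Ethics=2, Hiring=3, Ops=1, Outreach=2, Planning=3, Strategy=2. Every pair that conflicts lands in different time slots.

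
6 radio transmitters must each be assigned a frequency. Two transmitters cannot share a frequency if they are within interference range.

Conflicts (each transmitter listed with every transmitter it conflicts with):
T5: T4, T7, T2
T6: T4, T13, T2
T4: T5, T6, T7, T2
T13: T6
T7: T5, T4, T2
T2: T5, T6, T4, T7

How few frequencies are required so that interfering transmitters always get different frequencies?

T5, T4, T7, T2 pairwise conflict, so at least 4 frequencies are needed.
Using 4 frequencies: T5=4, T6=3, T4=2, T13=1, T7=3, T2=1. Each listed conflict is separated.

4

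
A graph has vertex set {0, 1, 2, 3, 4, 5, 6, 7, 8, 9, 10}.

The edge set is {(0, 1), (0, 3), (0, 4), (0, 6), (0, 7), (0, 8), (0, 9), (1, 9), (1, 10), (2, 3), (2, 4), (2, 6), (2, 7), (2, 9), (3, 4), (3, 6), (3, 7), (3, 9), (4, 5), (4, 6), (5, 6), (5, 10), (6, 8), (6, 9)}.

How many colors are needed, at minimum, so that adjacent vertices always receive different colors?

2, 3, 6, 9 form a clique, so at least 4 colors are needed.
4 colors suffice: color a → {0, 2, 5}; color b → {1, 6, 7}; color c → {3, 8, 10}; color d → {4, 9}. Every edge joins two different colors.

4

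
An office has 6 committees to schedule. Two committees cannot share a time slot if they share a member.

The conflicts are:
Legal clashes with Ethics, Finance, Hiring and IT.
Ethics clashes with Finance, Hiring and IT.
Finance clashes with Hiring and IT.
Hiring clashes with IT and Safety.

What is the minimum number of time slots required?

5

Legal, Ethics, Finance, Hiring, IT all conflict with each other, so at least 5 time slots are needed.
5 time slots suffice: Legal=2, Ethics=5, Finance=4, Hiring=1, IT=3, Safety=2. No two conflicting committees share a time slot.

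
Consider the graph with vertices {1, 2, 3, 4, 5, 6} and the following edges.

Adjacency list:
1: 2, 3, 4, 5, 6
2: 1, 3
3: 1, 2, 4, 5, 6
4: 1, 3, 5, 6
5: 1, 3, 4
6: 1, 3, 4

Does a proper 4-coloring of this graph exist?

Yes

The chromatic number is 4. 1, 3, 4, 5 are pairwise adjacent (a clique of size 4), so at least 4 colors are needed.
4 colors suffice: color a → {3}; color b → {1}; color c → {2, 4}; color d → {5, 6}.
That is already a proper 4-coloring.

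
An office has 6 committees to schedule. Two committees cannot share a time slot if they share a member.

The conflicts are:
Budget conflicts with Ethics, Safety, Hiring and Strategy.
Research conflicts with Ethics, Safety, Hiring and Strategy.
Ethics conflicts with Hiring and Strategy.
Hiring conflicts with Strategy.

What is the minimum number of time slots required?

Research, Ethics, Hiring, Strategy are mutually in conflict, so at least 4 time slots are needed.
4 time slots suffice: time slot 1 → {Safety, Hiring}; time slot 2 → {Budget, Research}; time slot 3 → {Ethics}; time slot 4 → {Strategy}. Every pair that conflicts lands in different time slots.

4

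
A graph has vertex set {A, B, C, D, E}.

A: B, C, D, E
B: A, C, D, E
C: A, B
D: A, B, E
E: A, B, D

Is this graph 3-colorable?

A, B, D, E are mutually adjacent (a clique of size 4), so at least 4 colors are needed.
So 3 colors are not enough.

No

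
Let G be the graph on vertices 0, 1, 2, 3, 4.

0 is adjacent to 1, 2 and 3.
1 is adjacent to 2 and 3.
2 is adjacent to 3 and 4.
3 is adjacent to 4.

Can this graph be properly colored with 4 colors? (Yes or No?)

Yes

The chromatic number is 4. 0, 1, 2, 3 form a clique, so at least 4 colors are needed.
4 colors suffice: color red → {2}; color blue → {3}; color green → {0, 4}; color yellow → {1}.
That is already a proper 4-coloring.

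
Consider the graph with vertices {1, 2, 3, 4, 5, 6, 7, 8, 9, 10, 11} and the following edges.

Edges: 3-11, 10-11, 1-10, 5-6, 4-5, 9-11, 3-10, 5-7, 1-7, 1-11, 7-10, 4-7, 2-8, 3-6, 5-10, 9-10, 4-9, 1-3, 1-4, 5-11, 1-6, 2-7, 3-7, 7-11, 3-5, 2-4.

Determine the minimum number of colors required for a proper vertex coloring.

5

3, 5, 7, 10, 11 form a clique, so at least 5 colors are needed.
5 colors suffice: color red → {6, 7, 8, 9}; color blue → {4, 11}; color green → {1, 2, 5}; color yellow → {3}; color purple → {10}. No two adjacent vertices share a color.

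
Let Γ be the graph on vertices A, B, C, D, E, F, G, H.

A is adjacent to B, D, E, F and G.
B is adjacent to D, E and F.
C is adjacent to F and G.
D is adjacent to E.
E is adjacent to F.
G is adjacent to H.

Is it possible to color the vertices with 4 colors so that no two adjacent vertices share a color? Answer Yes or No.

Yes

The chromatic number is 4. A, B, D, E form a clique, so at least 4 colors are needed.
A valid assignment using 4 colors: A=1, B=2, C=1, D=4, E=3, F=4, G=2, H=1.
That is already a proper 4-coloring.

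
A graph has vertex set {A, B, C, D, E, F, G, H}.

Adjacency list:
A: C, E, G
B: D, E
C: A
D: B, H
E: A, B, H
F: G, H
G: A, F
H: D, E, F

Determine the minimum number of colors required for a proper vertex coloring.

The cycle G-A-E-H-F-G has odd length 5, so it cannot be 2-colored; at least 3 colors are needed.
3 colors suffice: A=red, B=red, C=blue, D=blue, E=blue, F=green, G=blue, H=red. No two adjacent vertices share a color.

3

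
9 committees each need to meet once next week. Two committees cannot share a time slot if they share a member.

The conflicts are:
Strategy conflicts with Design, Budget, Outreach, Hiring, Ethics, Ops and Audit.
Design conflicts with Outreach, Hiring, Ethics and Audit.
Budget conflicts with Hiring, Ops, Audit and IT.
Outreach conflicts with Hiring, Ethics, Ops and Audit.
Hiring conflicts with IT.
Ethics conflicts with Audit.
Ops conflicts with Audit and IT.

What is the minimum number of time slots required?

5

Strategy, Design, Outreach, Ethics, Audit pairwise conflict, so at least 5 time slots are needed.
5 time slots suffice: time slot 1 → {Strategy, IT}; time slot 2 → {Hiring, Audit}; time slot 3 → {Budget, Outreach}; time slot 4 → {Design, Ops}; time slot 5 → {Ethics}. Each listed conflict is separated.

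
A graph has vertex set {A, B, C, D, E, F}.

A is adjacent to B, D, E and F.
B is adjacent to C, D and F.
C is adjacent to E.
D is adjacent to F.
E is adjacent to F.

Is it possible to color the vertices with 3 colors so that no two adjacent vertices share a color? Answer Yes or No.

A, B, D, F are mutually adjacent (a clique of size 4), so at least 4 colors are needed.
So 3 colors are not enough.

No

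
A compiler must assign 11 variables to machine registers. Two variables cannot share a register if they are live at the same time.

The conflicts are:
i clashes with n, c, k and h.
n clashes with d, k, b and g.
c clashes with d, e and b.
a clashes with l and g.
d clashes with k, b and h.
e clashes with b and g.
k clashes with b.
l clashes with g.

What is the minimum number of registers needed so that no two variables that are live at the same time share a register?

4

n, d, k, b pairwise conflict, so at least 4 registers are needed.
4 registers suffice: register 1 → {i, d, g}; register 2 → {n, c, a, h}; register 3 → {l, b}; register 4 → {e, k}. Every pair that conflicts lands in different registers.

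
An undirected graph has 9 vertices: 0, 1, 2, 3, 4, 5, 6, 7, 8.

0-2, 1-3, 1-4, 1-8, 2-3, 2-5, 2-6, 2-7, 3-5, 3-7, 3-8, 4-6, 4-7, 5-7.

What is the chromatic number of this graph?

4

2, 3, 5, 7 form a clique, so at least 4 colors are needed.
4 colors suffice: color red → {0, 3, 4}; color blue → {1, 2}; color green → {6, 7, 8}; color yellow → {5}. Each edge has distinct colors on its endpoints.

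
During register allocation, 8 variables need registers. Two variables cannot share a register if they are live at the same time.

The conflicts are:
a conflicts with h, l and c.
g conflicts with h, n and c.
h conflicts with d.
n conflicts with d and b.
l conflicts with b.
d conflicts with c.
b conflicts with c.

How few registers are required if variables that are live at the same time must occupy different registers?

2

d and c conflict, so at least 2 registers are needed.
A valid assignment using 2 registers: a=2, g=2, h=1, n=1, l=1, d=2, b=2, c=1. Each listed conflict is separated.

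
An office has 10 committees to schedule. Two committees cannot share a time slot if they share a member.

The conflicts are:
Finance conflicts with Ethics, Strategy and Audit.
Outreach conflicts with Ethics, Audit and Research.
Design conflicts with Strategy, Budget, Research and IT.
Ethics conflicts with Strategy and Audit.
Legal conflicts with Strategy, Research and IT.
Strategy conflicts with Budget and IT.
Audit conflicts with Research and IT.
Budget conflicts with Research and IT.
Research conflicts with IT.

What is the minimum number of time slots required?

Design, Strategy, Budget, IT pairwise conflict, so at least 4 time slots are needed.
Using 4 time slots: Finance=4, Outreach=4, Design=3, Ethics=2, Legal=3, Strategy=1, Audit=3, Budget=4, Research=1, IT=2. Every pair that conflicts lands in different time slots.

4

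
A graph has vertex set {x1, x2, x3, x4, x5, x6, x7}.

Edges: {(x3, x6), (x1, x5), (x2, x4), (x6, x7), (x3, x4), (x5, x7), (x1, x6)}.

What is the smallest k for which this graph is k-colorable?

2

x1 and x5 are adjacent, so at least 2 colors are needed.
2 colors suffice: color R → {x4, x5, x6}; color B → {x1, x2, x3, x7}. No two adjacent vertices share a color.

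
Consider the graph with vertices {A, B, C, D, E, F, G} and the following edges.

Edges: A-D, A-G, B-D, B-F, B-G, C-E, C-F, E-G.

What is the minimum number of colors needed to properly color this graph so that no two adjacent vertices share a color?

3

The cycle G-E-C-F-B-G has odd length 5, so it cannot be 2-colored; at least 3 colors are needed.
3 colors suffice: A=blue, B=blue, C=red, D=red, E=blue, F=green, G=red. No two adjacent vertices share a color.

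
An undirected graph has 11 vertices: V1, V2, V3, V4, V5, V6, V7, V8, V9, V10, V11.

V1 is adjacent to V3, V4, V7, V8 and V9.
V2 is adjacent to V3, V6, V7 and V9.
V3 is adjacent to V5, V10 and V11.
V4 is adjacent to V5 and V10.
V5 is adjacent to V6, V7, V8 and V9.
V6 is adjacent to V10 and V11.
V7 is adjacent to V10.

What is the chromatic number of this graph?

2

V4 and V10 are adjacent, so at least 2 colors are needed.
One proper 2-coloring: V1=1, V2=1, V3=2, V4=2, V5=1, V6=2, V7=2, V8=2, V9=2, V10=1, V11=1. Each edge has distinct colors on its endpoints.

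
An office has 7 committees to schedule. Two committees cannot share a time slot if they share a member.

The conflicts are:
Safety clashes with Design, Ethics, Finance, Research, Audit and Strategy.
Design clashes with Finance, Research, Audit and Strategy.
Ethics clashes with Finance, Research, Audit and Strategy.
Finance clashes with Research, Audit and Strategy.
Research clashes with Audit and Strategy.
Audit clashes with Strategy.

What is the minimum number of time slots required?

6

Safety, Ethics, Finance, Research, Audit, Strategy pairwise conflict, so at least 6 time slots are needed.
6 time slots suffice: time slot 1 → {Audit}; time slot 2 → {Safety}; time slot 3 → {Finance}; time slot 4 → {Strategy}; time slot 5 → {Research}; time slot 6 → {Design, Ethics}. Each listed conflict is separated.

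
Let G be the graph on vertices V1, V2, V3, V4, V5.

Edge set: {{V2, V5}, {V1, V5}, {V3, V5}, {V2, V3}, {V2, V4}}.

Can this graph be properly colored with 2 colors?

V2, V3, V5 are mutually adjacent, so at least 3 colors are needed.
So 2 colors are not enough.

No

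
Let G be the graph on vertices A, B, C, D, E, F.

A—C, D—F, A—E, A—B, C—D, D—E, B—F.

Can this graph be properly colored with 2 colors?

No

The cycle B-A-E-D-F-B has odd length 5, so it cannot be 2-colored; at least 3 colors are needed.
So 2 colors are not enough.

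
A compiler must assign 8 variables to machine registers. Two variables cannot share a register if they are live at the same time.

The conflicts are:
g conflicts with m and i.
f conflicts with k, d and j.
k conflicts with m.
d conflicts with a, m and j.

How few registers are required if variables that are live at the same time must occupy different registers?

f, d, j pairwise conflict, so at least 3 registers are needed.
3 registers suffice: register 1 → {g, k, d}; register 2 → {f, a, m, i}; register 3 → {j}. Each listed conflict is separated.

3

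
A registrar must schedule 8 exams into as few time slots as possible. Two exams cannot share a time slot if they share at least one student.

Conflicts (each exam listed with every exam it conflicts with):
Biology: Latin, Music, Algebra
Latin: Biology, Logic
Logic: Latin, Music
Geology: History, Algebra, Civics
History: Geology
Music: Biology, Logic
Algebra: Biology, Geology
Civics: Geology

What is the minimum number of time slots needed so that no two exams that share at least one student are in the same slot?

2

Biology and Algebra conflict, so at least 2 time slots are needed.
Using 2 time slots: Biology=1, Latin=2, Logic=1, Geology=1, History=2, Music=2, Algebra=2, Civics=2. Every pair that conflicts lands in different time slots.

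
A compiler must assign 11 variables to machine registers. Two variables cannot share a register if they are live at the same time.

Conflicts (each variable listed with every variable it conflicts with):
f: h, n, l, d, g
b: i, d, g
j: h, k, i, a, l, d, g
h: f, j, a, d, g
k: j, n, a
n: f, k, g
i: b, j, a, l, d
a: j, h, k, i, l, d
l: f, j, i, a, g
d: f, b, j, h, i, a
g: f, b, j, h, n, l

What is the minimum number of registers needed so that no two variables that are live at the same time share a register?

j, i, a, l are mutually in conflict, so at least 4 registers are needed.
A valid assignment using 4 registers: f=1, b=1, j=1, h=4, k=3, n=4, i=4, a=2, l=3, d=3, g=2. Every pair that conflicts lands in different registers.

4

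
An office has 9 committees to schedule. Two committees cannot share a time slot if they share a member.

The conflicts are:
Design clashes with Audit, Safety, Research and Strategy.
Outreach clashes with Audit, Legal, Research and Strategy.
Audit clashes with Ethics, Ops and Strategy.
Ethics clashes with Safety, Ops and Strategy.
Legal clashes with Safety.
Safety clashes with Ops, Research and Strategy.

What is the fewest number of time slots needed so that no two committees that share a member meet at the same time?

3

Audit, Ethics, Strategy are mutually in conflict, so at least 3 time slots are needed.
3 time slots suffice: time slot 1 → {Audit, Safety}; time slot 2 → {Legal, Ops, Research, Strategy}; time slot 3 → {Design, Outreach, Ethics}. No two conflicting committees share a time slot.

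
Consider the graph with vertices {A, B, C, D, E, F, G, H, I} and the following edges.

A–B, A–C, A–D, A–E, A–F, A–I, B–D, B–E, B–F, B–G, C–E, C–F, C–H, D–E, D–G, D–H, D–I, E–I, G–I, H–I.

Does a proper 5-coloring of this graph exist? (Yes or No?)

Yes

The chromatic number is 4. A, B, D, E are mutually adjacent (a clique of size 4), so at least 4 colors are needed.
4 colors suffice: color red → {A, G, H}; color blue → {C, D}; color green → {E, F}; color yellow → {B, I}.
Since 5 ≥ 4, a proper 5-coloring certainly exists.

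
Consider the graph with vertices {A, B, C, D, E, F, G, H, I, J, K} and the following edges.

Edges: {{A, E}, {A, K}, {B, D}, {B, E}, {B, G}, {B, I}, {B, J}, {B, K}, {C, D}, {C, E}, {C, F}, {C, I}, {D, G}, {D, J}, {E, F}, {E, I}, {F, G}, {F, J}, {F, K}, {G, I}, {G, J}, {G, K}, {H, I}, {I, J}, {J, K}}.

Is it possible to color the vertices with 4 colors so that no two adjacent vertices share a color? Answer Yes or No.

Yes

The chromatic number is 4. F, G, J, K are mutually adjacent (a clique of size 4), so at least 4 colors are needed.
4 colors suffice: A=2, B=2, C=4, D=3, E=1, F=2, G=4, H=1, I=3, J=1, K=3.
That is already a proper 4-coloring.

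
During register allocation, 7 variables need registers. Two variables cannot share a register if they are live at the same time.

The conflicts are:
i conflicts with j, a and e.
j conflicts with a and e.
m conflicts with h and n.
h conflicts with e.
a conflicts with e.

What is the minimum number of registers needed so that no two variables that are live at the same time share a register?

i, j, a, e are mutually in conflict, so at least 4 registers are needed.
Using 4 registers: i=4, j=2, m=1, h=2, a=3, e=1, n=2. No two conflicting variables share a register.

4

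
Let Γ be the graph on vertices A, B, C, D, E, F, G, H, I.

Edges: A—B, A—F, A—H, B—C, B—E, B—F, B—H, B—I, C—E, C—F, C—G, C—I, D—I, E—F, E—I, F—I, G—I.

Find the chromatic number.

B, C, E, F, I are mutually adjacent (a clique of size 5), so at least 5 colors are needed.
5 colors suffice: color red → {B, D, G}; color blue → {A, I}; color green → {F, H}; color yellow → {C}; color purple → {E}. Each edge has distinct colors on its endpoints.

5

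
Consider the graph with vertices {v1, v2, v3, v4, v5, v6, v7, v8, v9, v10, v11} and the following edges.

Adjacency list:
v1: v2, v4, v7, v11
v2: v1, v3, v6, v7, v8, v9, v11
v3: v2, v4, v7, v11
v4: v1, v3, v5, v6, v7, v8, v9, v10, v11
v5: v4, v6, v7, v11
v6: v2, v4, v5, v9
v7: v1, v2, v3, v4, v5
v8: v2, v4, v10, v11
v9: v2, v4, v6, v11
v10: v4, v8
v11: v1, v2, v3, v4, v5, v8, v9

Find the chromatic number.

v4, v5, v7 are mutually adjacent, so at least 3 colors are needed.
3 colors suffice: v1=green, v2=red, v3=green, v4=red, v5=green, v6=blue, v7=blue, v8=green, v9=green, v10=blue, v11=blue. No two adjacent vertices share a color.

3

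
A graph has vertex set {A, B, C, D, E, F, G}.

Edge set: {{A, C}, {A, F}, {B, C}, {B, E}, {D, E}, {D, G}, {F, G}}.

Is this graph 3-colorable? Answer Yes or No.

The chromatic number is 3. The cycle G-D-E-B-C-A-F-G has odd length 7, so it cannot be 2-colored; at least 3 colors are needed.
3 colors suffice: color 1 → {A, B, D}; color 2 → {C, E, G}; color 3 → {F}.
That is already a proper 3-coloring.

Yes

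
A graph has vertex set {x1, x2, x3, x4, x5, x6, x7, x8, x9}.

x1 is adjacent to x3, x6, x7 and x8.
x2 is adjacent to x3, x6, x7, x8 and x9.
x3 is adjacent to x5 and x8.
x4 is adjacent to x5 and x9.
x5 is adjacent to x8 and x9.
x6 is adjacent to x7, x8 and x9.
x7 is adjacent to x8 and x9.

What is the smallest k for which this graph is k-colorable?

4

x1, x6, x7, x8 form a clique, so at least 4 colors are needed.
A valid assignment using 4 colors: x1=B, x2=B, x3=G, x4=G, x5=B, x6=G, x7=Y, x8=R, x9=R. No two adjacent vertices share a color.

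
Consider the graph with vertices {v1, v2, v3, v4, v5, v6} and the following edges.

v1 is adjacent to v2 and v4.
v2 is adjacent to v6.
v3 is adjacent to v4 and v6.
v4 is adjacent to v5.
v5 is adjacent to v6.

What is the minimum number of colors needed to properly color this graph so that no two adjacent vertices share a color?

3

The cycle v2-v1-v4-v5-v6-v2 has odd length 5, so it cannot be 2-colored; at least 3 colors are needed.
A valid assignment using 3 colors: v1=2, v2=3, v3=2, v4=1, v5=2, v6=1. No two adjacent vertices share a color.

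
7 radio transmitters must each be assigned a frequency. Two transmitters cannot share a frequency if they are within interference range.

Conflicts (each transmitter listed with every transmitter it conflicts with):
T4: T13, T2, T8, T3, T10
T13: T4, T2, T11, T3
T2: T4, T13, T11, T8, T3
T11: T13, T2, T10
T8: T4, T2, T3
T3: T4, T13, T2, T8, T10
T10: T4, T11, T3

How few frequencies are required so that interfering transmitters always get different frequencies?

T4, T2, T8, T3 are mutually in conflict, so at least 4 frequencies are needed.
A valid assignment using 4 frequencies: T4=2, T13=4, T2=3, T11=1, T8=4, T3=1, T10=3. No two conflicting transmitters share a frequency.

4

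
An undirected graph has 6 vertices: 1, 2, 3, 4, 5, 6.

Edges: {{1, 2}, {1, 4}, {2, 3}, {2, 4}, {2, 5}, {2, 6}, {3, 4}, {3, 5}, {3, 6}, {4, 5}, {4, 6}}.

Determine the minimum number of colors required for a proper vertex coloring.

4

2, 3, 4, 5 are mutually adjacent (a clique of size 4), so at least 4 colors are needed.
A valid assignment using 4 colors: 1=c, 2=b, 3=c, 4=a, 5=d, 6=d. No two adjacent vertices share a color.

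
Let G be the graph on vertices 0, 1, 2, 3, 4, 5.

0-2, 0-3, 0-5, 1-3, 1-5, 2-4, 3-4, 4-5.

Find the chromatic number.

2

2 and 4 are adjacent, so at least 2 colors are needed.
2 colors suffice: 0=blue, 1=blue, 2=red, 3=red, 4=blue, 5=red. Each edge has distinct colors on its endpoints.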